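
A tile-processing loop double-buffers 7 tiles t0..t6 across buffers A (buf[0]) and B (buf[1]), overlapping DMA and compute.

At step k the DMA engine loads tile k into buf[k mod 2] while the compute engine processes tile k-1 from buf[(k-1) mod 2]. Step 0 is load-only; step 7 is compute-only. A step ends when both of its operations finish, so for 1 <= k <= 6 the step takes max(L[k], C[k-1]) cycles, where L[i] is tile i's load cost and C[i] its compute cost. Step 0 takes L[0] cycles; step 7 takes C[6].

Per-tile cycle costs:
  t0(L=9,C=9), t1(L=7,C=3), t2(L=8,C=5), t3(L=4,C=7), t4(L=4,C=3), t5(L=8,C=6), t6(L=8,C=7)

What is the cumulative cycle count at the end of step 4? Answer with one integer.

[0] DMA t0→A (9c) ∥ CU idle ⇒ 9c, clock 9
[1] DMA t1→B (7c) ∥ CU A:t0 (9c) ⇒ 9c, clock 18
[2] DMA t2→A (8c) ∥ CU B:t1 (3c) ⇒ 8c, clock 26
[3] DMA t3→B (4c) ∥ CU A:t2 (5c) ⇒ 5c, clock 31
[4] DMA t4→A (4c) ∥ CU B:t3 (7c) ⇒ 7c, clock 38
[5] DMA t5→B (8c) ∥ CU A:t4 (3c) ⇒ 8c, clock 46
[6] DMA t6→A (8c) ∥ CU B:t5 (6c) ⇒ 8c, clock 54
[7] DMA idle ∥ CU A:t6 (7c) ⇒ 7c, clock 61

end_cycle[4] = 38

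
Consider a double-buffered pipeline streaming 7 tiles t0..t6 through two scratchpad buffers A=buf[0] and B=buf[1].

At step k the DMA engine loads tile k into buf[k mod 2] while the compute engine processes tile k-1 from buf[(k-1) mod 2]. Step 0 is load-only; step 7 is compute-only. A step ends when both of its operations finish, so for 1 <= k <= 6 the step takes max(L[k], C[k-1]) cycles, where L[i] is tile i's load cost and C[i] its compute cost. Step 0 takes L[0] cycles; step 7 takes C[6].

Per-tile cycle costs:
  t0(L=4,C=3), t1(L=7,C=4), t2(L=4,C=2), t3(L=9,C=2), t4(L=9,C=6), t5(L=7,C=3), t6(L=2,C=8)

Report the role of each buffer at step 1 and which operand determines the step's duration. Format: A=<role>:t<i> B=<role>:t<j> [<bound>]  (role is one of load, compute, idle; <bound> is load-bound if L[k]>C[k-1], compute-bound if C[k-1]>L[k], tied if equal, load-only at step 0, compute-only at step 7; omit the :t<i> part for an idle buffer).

step 1: A=compute:t0 B=load:t1 [load-bound]

[0] DMA t0→A (4c) ∥ CU idle ⇒ 4c, clock 4
[1] DMA t1→B (7c) ∥ CU A:t0 (3c) ⇒ 7c, clock 11
[2] DMA t2→A (4c) ∥ CU B:t1 (4c) ⇒ 4c, clock 15
[3] DMA t3→B (9c) ∥ CU A:t2 (2c) ⇒ 9c, clock 24
[4] DMA t4→A (9c) ∥ CU B:t3 (2c) ⇒ 9c, clock 33
[5] DMA t5→B (7c) ∥ CU A:t4 (6c) ⇒ 7c, clock 40
[6] DMA t6→A (2c) ∥ CU B:t5 (3c) ⇒ 3c, clock 43
[7] DMA idle ∥ CU A:t6 (8c) ⇒ 8c, clock 51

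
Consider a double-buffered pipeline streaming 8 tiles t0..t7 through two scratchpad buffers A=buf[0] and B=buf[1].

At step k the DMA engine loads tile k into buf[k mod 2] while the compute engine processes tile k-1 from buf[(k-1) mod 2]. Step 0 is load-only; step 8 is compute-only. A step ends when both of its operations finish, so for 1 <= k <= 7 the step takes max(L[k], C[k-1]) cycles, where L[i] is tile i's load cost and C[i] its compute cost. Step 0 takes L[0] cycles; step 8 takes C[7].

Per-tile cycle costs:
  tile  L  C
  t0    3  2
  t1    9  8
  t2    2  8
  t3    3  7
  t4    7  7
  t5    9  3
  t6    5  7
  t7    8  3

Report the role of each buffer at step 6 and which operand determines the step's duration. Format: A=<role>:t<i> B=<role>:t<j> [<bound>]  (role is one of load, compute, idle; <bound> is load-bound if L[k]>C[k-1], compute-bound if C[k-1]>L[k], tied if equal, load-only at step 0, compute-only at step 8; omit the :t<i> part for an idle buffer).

  0. 3=3c; end=3; A:t0 B:-
  1. max(9,2)=9c; end=12; A:t0 B:t1
  2. max(2,8)=8c; end=20; A:t2 B:t1
  3. max(3,8)=8c; end=28; A:t2 B:t3
  4. max(7,7)=7c; end=35; A:t4 B:t3
  5. max(9,7)=9c; end=44; A:t4 B:t5
  6. max(5,3)=5c; end=49; A:t6 B:t5
  7. max(8,7)=8c; end=57; A:t6 B:t7
  8. 3=3c; end=60; A:t6 B:t7

step 6: A=load:t6 B=compute:t5 [load-bound]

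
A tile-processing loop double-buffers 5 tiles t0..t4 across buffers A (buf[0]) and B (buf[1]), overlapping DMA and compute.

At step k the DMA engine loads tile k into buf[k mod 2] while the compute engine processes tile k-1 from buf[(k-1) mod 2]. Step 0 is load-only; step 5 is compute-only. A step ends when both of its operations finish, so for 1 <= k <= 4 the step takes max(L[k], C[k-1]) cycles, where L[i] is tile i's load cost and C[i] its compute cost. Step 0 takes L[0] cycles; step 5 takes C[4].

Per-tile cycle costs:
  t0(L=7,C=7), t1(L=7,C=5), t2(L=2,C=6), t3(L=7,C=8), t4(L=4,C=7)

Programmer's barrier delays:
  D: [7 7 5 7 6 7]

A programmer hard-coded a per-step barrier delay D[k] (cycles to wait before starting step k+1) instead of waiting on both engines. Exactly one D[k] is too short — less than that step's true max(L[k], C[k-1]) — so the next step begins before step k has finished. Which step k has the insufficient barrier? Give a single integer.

hazard at step 4

k=0 barrier L[0]=7→7c, D[0]=7 ok
k=1 barrier max(L[1]=7,C[0]=7)→7c, D[1]=7 ok
k=2 barrier max(L[2]=2,C[1]=5)→5c, D[2]=5 ok
k=3 barrier max(L[3]=7,C[2]=6)→7c, D[3]=7 ok
k=4 barrier max(L[4]=4,C[3]=8)→8c, D[4]=6 SHORT
k=5 barrier C[4]=7→7c, D[5]=7 ok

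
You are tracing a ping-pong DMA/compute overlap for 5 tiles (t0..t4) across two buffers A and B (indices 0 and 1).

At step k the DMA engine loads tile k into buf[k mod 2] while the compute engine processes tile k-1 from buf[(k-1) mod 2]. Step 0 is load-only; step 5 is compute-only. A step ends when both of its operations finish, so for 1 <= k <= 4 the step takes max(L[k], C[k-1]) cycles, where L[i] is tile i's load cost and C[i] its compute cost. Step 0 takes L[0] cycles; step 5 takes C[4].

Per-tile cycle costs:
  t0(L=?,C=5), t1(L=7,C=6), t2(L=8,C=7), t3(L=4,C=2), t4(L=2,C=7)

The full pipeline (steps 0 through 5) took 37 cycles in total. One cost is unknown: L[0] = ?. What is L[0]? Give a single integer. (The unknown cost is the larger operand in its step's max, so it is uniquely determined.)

L[0] = 6

step 0 | dur = L[0]=? = L[0]  (unknown; binding)
step 1 | dur = max(L[1]=7, C[0]=5) = 7
step 2 | dur = max(L[2]=8, C[1]=6) = 8
step 3 | dur = max(L[3]=4, C[2]=7) = 7
step 4 | dur = max(L[4]=2, C[3]=2) = 2
step 5 | dur = C[4]=7 = 7
sum of known step durations = 31
dur[0] = total - known = 37 - 31 = 6
L[0] is the binding max in step 0, so L[0] = dur[0] = 6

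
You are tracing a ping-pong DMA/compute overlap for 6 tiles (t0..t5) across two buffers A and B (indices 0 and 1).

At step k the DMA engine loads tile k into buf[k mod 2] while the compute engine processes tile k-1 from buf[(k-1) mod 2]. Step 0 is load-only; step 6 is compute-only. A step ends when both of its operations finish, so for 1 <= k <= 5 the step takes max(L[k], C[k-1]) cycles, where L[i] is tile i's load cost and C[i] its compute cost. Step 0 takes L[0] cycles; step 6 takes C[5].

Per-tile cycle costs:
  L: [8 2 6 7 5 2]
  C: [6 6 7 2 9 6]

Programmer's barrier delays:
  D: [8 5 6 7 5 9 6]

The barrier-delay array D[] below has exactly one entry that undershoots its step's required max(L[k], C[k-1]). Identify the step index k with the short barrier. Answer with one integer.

[0] required=L[0]=8=8 vs D=8 ok
[1] required=max(L[1]=2,C[0]=6)=6 vs D=5 SHORT
[2] required=max(L[2]=6,C[1]=6)=6 vs D=6 ok
[3] required=max(L[3]=7,C[2]=7)=7 vs D=7 ok
[4] required=max(L[4]=5,C[3]=2)=5 vs D=5 ok
[5] required=max(L[5]=2,C[4]=9)=9 vs D=9 ok
[6] required=C[5]=6=6 vs D=6 ok

hazard at step 1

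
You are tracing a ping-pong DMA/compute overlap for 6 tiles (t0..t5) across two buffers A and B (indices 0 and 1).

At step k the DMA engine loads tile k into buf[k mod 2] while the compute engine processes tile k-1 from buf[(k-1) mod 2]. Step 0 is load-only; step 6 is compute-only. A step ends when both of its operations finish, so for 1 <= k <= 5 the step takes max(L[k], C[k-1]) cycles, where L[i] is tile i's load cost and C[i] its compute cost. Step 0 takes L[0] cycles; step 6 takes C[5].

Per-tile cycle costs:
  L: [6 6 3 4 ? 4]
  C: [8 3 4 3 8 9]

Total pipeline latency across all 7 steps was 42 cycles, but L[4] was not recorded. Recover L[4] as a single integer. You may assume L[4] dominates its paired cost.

step 0 = dur = L[0]=6 = 6
step 1 = dur = max(L[1]=6, C[0]=8) = 8
step 2 = dur = max(L[2]=3, C[1]=3) = 3
step 3 = dur = max(L[3]=4, C[2]=4) = 4
step 4 = dur = max(L[4]=?, C[3]=3) = L[4]  (unknown; binding)
step 5 = dur = max(L[5]=4, C[4]=8) = 8
step 6 = dur = C[5]=9 = 9
sum of known step durations = 38
dur[4] = total - known = 42 - 38 = 4
L[4] is the binding max in step 4, so L[4] = dur[4] = 4

L[4] = 4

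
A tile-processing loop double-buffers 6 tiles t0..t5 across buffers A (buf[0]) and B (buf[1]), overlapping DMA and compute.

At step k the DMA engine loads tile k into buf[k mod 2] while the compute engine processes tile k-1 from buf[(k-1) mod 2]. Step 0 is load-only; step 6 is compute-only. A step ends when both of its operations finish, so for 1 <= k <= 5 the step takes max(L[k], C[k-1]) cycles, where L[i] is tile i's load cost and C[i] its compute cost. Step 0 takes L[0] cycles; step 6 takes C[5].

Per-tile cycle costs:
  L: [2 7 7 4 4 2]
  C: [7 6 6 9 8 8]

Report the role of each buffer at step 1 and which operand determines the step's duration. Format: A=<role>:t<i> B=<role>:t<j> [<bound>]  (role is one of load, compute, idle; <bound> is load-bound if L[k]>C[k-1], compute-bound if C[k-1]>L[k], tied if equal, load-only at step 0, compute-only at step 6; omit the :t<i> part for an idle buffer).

step 1: A=compute:t0 B=load:t1 [tied]

[0] DMA t0→A (2c) ∥ CU idle ⇒ 2c, clock 2
[1] DMA t1→B (7c) ∥ CU A:t0 (7c) ⇒ 7c, clock 9
[2] DMA t2→A (7c) ∥ CU B:t1 (6c) ⇒ 7c, clock 16
[3] DMA t3→B (4c) ∥ CU A:t2 (6c) ⇒ 6c, clock 22
[4] DMA t4→A (4c) ∥ CU B:t3 (9c) ⇒ 9c, clock 31
[5] DMA t5→B (2c) ∥ CU A:t4 (8c) ⇒ 8c, clock 39
[6] DMA idle ∥ CU B:t5 (8c) ⇒ 8c, clock 47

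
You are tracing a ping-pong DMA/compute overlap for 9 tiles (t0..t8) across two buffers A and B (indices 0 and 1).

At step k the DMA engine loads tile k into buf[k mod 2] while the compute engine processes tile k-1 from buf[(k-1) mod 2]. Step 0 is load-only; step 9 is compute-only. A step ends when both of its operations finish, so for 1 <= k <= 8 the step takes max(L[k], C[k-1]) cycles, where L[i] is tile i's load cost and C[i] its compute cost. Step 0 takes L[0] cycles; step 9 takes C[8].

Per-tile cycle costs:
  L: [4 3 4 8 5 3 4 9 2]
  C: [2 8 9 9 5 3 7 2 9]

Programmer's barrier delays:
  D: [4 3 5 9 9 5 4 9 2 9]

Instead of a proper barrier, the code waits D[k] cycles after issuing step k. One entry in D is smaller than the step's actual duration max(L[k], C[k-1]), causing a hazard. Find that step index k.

hazard at step 2

step 0: need L[0]=4 = 4; D[0]=4 ok
step 1: need max(L[1]=3,C[0]=2) = 3; D[1]=3 ok
step 2: need max(L[2]=4,C[1]=8) = 8; D[2]=5 SHORT
step 3: need max(L[3]=8,C[2]=9) = 9; D[3]=9 ok
step 4: need max(L[4]=5,C[3]=9) = 9; D[4]=9 ok
step 5: need max(L[5]=3,C[4]=5) = 5; D[5]=5 ok
step 6: need max(L[6]=4,C[5]=3) = 4; D[6]=4 ok
step 7: need max(L[7]=9,C[6]=7) = 9; D[7]=9 ok
step 8: need max(L[8]=2,C[7]=2) = 2; D[8]=2 ok
step 9: need C[8]=9 = 9; D[9]=9 ok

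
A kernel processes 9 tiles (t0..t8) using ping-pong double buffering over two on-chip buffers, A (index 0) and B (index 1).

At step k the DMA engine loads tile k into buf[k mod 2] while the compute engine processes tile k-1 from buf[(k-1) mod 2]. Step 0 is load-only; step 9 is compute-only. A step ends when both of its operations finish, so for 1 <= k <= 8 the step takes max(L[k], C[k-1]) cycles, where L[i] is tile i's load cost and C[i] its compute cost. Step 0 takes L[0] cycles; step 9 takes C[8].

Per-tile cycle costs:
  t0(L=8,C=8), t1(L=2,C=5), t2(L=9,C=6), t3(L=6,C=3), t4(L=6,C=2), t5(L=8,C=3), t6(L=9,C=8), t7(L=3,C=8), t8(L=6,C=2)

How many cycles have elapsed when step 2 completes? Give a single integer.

k=0 load=t0/8c comp=- wait=8 total=8
k=1 load=t1/2c comp=t0/8c wait=8 total=16
k=2 load=t2/9c comp=t1/5c wait=9 total=25
k=3 load=t3/6c comp=t2/6c wait=6 total=31
k=4 load=t4/6c comp=t3/3c wait=6 total=37
k=5 load=t5/8c comp=t4/2c wait=8 total=45
k=6 load=t6/9c comp=t5/3c wait=9 total=54
k=7 load=t7/3c comp=t6/8c wait=8 total=62
k=8 load=t8/6c comp=t7/8c wait=8 total=70
k=9 load=- comp=t8/2c wait=2 total=72

end_cycle[2] = 25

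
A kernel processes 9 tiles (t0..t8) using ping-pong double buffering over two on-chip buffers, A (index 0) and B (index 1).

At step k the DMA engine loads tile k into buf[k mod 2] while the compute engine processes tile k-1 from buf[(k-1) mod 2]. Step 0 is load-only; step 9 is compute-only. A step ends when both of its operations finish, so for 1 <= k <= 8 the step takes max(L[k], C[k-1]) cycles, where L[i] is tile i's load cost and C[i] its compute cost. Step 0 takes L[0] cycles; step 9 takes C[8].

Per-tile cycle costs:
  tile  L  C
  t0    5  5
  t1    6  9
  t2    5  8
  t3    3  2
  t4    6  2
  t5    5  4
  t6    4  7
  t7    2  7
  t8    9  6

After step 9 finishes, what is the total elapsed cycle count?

end_cycle[9] = 65

[0] DMA t0→A (5c) ∥ CU idle ⇒ 5c, clock 5
[1] DMA t1→B (6c) ∥ CU A:t0 (5c) ⇒ 6c, clock 11
[2] DMA t2→A (5c) ∥ CU B:t1 (9c) ⇒ 9c, clock 20
[3] DMA t3→B (3c) ∥ CU A:t2 (8c) ⇒ 8c, clock 28
[4] DMA t4→A (6c) ∥ CU B:t3 (2c) ⇒ 6c, clock 34
[5] DMA t5→B (5c) ∥ CU A:t4 (2c) ⇒ 5c, clock 39
[6] DMA t6→A (4c) ∥ CU B:t5 (4c) ⇒ 4c, clock 43
[7] DMA t7→B (2c) ∥ CU A:t6 (7c) ⇒ 7c, clock 50
[8] DMA t8→A (9c) ∥ CU B:t7 (7c) ⇒ 9c, clock 59
[9] DMA idle ∥ CU A:t8 (6c) ⇒ 6c, clock 65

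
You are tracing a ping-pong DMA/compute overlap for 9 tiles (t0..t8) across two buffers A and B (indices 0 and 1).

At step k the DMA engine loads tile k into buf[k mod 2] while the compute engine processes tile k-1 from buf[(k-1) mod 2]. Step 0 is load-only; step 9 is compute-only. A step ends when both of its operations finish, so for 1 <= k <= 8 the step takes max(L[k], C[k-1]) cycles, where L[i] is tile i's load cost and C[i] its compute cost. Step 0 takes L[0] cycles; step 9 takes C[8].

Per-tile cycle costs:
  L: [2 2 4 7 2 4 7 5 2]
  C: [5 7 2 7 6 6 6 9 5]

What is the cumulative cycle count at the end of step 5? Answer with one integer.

end_cycle[5] = 34

[0] DMA t0→A (2c) ∥ CU idle ⇒ 2c, clock 2
[1] DMA t1→B (2c) ∥ CU A:t0 (5c) ⇒ 5c, clock 7
[2] DMA t2→A (4c) ∥ CU B:t1 (7c) ⇒ 7c, clock 14
[3] DMA t3→B (7c) ∥ CU A:t2 (2c) ⇒ 7c, clock 21
[4] DMA t4→A (2c) ∥ CU B:t3 (7c) ⇒ 7c, clock 28
[5] DMA t5→B (4c) ∥ CU A:t4 (6c) ⇒ 6c, clock 34
[6] DMA t6→A (7c) ∥ CU B:t5 (6c) ⇒ 7c, clock 41
[7] DMA t7→B (5c) ∥ CU A:t6 (6c) ⇒ 6c, clock 47
[8] DMA t8→A (2c) ∥ CU B:t7 (9c) ⇒ 9c, clock 56
[9] DMA idle ∥ CU A:t8 (5c) ⇒ 5c, clock 61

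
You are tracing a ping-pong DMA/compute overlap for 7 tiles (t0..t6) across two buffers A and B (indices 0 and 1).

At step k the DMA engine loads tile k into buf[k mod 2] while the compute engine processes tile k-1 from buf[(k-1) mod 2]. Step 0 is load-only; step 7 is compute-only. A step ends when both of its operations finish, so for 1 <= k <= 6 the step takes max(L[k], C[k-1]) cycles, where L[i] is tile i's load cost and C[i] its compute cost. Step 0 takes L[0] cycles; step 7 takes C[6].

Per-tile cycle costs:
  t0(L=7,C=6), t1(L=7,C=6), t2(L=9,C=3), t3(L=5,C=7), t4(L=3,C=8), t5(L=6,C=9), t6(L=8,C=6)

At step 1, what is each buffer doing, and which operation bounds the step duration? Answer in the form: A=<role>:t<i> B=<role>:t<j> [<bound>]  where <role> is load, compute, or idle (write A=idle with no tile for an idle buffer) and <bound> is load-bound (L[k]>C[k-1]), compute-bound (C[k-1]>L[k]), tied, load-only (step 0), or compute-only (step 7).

step 1: A=compute:t0 B=load:t1 [load-bound]

[0] DMA t0→A (7c) ∥ CU idle ⇒ 7c, clock 7
[1] DMA t1→B (7c) ∥ CU A:t0 (6c) ⇒ 7c, clock 14
[2] DMA t2→A (9c) ∥ CU B:t1 (6c) ⇒ 9c, clock 23
[3] DMA t3→B (5c) ∥ CU A:t2 (3c) ⇒ 5c, clock 28
[4] DMA t4→A (3c) ∥ CU B:t3 (7c) ⇒ 7c, clock 35
[5] DMA t5→B (6c) ∥ CU A:t4 (8c) ⇒ 8c, clock 43
[6] DMA t6→A (8c) ∥ CU B:t5 (9c) ⇒ 9c, clock 52
[7] DMA idle ∥ CU A:t6 (6c) ⇒ 6c, clock 58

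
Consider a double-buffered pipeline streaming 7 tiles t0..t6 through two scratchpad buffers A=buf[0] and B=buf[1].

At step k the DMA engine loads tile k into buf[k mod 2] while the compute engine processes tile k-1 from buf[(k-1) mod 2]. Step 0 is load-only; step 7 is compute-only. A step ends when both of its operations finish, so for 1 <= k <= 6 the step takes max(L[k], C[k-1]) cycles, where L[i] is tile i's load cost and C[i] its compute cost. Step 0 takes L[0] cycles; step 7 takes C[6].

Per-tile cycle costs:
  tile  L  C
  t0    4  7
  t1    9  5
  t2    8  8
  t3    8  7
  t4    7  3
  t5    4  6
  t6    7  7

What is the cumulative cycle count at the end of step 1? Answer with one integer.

k=0 load=t0/4c comp=- wait=4 total=4
k=1 load=t1/9c comp=t0/7c wait=9 total=13
k=2 load=t2/8c comp=t1/5c wait=8 total=21
k=3 load=t3/8c comp=t2/8c wait=8 total=29
k=4 load=t4/7c comp=t3/7c wait=7 total=36
k=5 load=t5/4c comp=t4/3c wait=4 total=40
k=6 load=t6/7c comp=t5/6c wait=7 total=47
k=7 load=- comp=t6/7c wait=7 total=54

end_cycle[1] = 13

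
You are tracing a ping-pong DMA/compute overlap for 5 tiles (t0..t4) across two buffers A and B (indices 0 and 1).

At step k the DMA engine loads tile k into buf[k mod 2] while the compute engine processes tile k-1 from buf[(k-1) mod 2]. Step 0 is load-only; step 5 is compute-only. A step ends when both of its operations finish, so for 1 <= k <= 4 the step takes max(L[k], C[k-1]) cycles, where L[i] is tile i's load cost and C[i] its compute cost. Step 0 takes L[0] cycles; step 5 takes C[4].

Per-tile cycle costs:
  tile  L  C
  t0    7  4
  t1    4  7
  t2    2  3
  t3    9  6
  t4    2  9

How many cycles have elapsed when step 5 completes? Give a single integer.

  0. 7=7c; end=7; A:t0 B:-
  1. max(4,4)=4c; end=11; A:t0 B:t1
  2. max(2,7)=7c; end=18; A:t2 B:t1
  3. max(9,3)=9c; end=27; A:t2 B:t3
  4. max(2,6)=6c; end=33; A:t4 B:t3
  5. 9=9c; end=42; A:t4 B:t3

end_cycle[5] = 42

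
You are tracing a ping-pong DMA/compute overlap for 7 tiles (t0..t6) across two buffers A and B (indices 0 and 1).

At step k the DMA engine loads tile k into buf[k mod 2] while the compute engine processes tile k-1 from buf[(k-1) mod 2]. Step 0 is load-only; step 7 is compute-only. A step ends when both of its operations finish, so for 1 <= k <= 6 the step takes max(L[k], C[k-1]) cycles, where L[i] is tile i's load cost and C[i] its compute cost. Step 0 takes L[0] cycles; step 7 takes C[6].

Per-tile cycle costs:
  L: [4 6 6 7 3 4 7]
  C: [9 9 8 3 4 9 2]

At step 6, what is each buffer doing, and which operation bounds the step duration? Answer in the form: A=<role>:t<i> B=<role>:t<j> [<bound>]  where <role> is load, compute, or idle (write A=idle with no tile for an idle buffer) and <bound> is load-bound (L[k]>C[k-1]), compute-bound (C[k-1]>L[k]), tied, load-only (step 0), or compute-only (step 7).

[0] DMA t0→A (4c) ∥ CU idle ⇒ 4c, clock 4
[1] DMA t1→B (6c) ∥ CU A:t0 (9c) ⇒ 9c, clock 13
[2] DMA t2→A (6c) ∥ CU B:t1 (9c) ⇒ 9c, clock 22
[3] DMA t3→B (7c) ∥ CU A:t2 (8c) ⇒ 8c, clock 30
[4] DMA t4→A (3c) ∥ CU B:t3 (3c) ⇒ 3c, clock 33
[5] DMA t5→B (4c) ∥ CU A:t4 (4c) ⇒ 4c, clock 37
[6] DMA t6→A (7c) ∥ CU B:t5 (9c) ⇒ 9c, clock 46
[7] DMA idle ∥ CU A:t6 (2c) ⇒ 2c, clock 48

step 6: A=load:t6 B=compute:t5 [compute-bound]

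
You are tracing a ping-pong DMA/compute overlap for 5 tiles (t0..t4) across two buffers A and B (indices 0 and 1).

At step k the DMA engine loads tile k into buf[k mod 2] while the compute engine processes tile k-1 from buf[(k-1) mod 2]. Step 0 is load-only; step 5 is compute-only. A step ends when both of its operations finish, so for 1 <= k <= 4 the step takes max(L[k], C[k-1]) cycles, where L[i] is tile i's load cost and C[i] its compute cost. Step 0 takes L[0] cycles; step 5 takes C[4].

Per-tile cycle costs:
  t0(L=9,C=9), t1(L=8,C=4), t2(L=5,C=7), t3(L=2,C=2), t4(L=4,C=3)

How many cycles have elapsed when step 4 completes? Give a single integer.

[0] DMA t0→A (9c) ∥ CU idle ⇒ 9c, clock 9
[1] DMA t1→B (8c) ∥ CU A:t0 (9c) ⇒ 9c, clock 18
[2] DMA t2→A (5c) ∥ CU B:t1 (4c) ⇒ 5c, clock 23
[3] DMA t3→B (2c) ∥ CU A:t2 (7c) ⇒ 7c, clock 30
[4] DMA t4→A (4c) ∥ CU B:t3 (2c) ⇒ 4c, clock 34
[5] DMA idle ∥ CU A:t4 (3c) ⇒ 3c, clock 37

end_cycle[4] = 34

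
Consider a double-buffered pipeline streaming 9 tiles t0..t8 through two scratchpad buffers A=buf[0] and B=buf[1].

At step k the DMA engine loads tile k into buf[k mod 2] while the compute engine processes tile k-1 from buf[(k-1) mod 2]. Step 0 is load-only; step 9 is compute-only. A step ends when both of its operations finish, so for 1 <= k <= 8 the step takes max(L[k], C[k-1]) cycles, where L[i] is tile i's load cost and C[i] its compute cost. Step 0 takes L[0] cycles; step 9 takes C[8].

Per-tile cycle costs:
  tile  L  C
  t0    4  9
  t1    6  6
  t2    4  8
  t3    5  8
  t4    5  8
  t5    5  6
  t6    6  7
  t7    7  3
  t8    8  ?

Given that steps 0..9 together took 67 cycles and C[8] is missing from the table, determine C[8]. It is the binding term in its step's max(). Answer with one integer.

C[8] = 3

step 0 | dur = L[0]=4 = 4
step 1 | dur = max(L[1]=6, C[0]=9) = 9
step 2 | dur = max(L[2]=4, C[1]=6) = 6
step 3 | dur = max(L[3]=5, C[2]=8) = 8
step 4 | dur = max(L[4]=5, C[3]=8) = 8
step 5 | dur = max(L[5]=5, C[4]=8) = 8
step 6 | dur = max(L[6]=6, C[5]=6) = 6
step 7 | dur = max(L[7]=7, C[6]=7) = 7
step 8 | dur = max(L[8]=8, C[7]=3) = 8
step 9 | dur = C[8]=? = C[8]  (unknown; binding)
sum of known step durations = 64
dur[9] = total - known = 67 - 64 = 3
C[8] is the binding max in step 9, so C[8] = dur[9] = 3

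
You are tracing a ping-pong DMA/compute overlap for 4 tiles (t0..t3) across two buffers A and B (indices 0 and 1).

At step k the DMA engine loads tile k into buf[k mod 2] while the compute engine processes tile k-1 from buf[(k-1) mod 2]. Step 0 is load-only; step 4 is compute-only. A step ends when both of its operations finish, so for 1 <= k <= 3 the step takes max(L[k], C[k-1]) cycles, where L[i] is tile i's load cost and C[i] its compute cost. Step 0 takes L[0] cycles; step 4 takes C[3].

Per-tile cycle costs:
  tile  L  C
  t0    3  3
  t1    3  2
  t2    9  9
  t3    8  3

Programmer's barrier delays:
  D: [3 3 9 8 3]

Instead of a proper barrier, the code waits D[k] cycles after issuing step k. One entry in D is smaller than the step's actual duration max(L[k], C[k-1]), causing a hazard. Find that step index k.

[0] required=L[0]=3=3 vs D=3 ok
[1] required=max(L[1]=3,C[0]=3)=3 vs D=3 ok
[2] required=max(L[2]=9,C[1]=2)=9 vs D=9 ok
[3] required=max(L[3]=8,C[2]=9)=9 vs D=8 SHORT
[4] required=C[3]=3=3 vs D=3 ok

hazard at step 3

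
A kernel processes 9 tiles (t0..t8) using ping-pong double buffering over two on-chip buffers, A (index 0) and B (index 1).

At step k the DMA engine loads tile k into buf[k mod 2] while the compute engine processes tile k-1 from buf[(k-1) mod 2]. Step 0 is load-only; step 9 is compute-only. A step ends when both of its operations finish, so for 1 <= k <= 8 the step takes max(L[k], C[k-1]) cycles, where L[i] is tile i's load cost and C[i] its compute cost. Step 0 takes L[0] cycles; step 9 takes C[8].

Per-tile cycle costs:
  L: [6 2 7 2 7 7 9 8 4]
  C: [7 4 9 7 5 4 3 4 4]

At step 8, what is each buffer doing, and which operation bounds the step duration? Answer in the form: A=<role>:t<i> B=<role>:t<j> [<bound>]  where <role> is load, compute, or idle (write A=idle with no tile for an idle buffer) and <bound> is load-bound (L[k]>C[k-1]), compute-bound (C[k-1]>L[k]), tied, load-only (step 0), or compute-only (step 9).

step 0: L[0]=6 → dur=6, Σ=6 | A=load:t0 B=idle [load-only]
step 1: L[1]=2 C[0]=7 → dur=7, Σ=13 | A=compute:t0 B=load:t1 [compute-bound]
step 2: L[2]=7 C[1]=4 → dur=7, Σ=20 | A=load:t2 B=compute:t1 [load-bound]
step 3: L[3]=2 C[2]=9 → dur=9, Σ=29 | A=compute:t2 B=load:t3 [compute-bound]
step 4: L[4]=7 C[3]=7 → dur=7, Σ=36 | A=load:t4 B=compute:t3 [tied]
step 5: L[5]=7 C[4]=5 → dur=7, Σ=43 | A=compute:t4 B=load:t5 [load-bound]
step 6: L[6]=9 C[5]=4 → dur=9, Σ=52 | A=load:t6 B=compute:t5 [load-bound]
step 7: L[7]=8 C[6]=3 → dur=8, Σ=60 | A=compute:t6 B=load:t7 [load-bound]
step 8: L[8]=4 C[7]=4 → dur=4, Σ=64 | A=load:t8 B=compute:t7 [tied]
step 9: C[8]=4 → dur=4, Σ=68 | A=compute:t8 B=idle [compute-only]

step 8: A=load:t8 B=compute:t7 [tied]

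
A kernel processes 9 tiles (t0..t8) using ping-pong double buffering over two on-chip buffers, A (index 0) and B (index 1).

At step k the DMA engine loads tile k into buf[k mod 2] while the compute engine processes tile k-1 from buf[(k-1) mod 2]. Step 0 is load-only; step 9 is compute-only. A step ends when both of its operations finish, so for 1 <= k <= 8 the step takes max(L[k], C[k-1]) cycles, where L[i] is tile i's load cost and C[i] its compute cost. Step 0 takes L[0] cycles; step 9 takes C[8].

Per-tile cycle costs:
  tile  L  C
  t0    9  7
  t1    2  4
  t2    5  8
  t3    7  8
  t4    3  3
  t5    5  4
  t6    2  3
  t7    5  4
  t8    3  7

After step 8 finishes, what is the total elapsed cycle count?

end_cycle[8] = 55

  0. 9=9c; end=9; A:t0 B:-
  1. max(2,7)=7c; end=16; A:t0 B:t1
  2. max(5,4)=5c; end=21; A:t2 B:t1
  3. max(7,8)=8c; end=29; A:t2 B:t3
  4. max(3,8)=8c; end=37; A:t4 B:t3
  5. max(5,3)=5c; end=42; A:t4 B:t5
  6. max(2,4)=4c; end=46; A:t6 B:t5
  7. max(5,3)=5c; end=51; A:t6 B:t7
  8. max(3,4)=4c; end=55; A:t8 B:t7
  9. 7=7c; end=62; A:t8 B:t7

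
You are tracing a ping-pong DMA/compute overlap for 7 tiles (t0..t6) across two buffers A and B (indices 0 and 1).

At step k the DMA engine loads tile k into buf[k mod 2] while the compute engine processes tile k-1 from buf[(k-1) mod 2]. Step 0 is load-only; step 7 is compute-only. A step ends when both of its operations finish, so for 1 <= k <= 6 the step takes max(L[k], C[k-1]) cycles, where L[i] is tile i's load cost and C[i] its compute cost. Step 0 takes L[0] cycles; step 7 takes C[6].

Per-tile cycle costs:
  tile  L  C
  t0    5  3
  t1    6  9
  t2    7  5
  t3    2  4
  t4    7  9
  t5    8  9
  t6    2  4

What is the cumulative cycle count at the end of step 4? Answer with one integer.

end_cycle[4] = 32

  0. 5=5c; end=5; A:t0 B:-
  1. max(6,3)=6c; end=11; A:t0 B:t1
  2. max(7,9)=9c; end=20; A:t2 B:t1
  3. max(2,5)=5c; end=25; A:t2 B:t3
  4. max(7,4)=7c; end=32; A:t4 B:t3
  5. max(8,9)=9c; end=41; A:t4 B:t5
  6. max(2,9)=9c; end=50; A:t6 B:t5
  7. 4=4c; end=54; A:t6 B:t5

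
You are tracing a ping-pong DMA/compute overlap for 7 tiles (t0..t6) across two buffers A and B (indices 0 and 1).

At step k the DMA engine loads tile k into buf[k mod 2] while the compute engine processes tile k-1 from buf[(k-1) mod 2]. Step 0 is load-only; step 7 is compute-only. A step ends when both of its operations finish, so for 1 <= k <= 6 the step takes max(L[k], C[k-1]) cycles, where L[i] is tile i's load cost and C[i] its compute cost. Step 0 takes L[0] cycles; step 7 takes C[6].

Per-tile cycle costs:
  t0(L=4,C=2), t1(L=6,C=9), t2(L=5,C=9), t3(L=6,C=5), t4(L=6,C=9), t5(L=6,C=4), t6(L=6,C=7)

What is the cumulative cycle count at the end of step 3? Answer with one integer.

end_cycle[3] = 28

[0] DMA t0→A (4c) ∥ CU idle ⇒ 4c, clock 4
[1] DMA t1→B (6c) ∥ CU A:t0 (2c) ⇒ 6c, clock 10
[2] DMA t2→A (5c) ∥ CU B:t1 (9c) ⇒ 9c, clock 19
[3] DMA t3→B (6c) ∥ CU A:t2 (9c) ⇒ 9c, clock 28
[4] DMA t4→A (6c) ∥ CU B:t3 (5c) ⇒ 6c, clock 34
[5] DMA t5→B (6c) ∥ CU A:t4 (9c) ⇒ 9c, clock 43
[6] DMA t6→A (6c) ∥ CU B:t5 (4c) ⇒ 6c, clock 49
[7] DMA idle ∥ CU A:t6 (7c) ⇒ 7c, clock 56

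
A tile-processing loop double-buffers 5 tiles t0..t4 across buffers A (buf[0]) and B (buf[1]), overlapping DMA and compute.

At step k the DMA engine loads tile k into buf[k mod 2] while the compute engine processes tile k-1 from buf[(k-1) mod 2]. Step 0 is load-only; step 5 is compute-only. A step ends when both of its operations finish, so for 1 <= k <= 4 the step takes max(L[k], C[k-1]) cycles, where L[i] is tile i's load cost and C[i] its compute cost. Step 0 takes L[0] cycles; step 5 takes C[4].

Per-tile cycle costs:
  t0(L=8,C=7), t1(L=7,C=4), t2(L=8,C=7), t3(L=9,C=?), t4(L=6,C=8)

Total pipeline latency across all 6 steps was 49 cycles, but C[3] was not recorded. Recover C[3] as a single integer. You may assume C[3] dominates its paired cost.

step 0 → dur = L[0]=8 = 8
step 1 → dur = max(L[1]=7, C[0]=7) = 7
step 2 → dur = max(L[2]=8, C[1]=4) = 8
step 3 → dur = max(L[3]=9, C[2]=7) = 9
step 4 → dur = max(L[4]=6, C[3]=?) = C[3]  (unknown; binding)
step 5 → dur = C[4]=8 = 8
sum of known step durations = 40
dur[4] = total - known = 49 - 40 = 9
C[3] is the binding max in step 4, so C[3] = dur[4] = 9

C[3] = 9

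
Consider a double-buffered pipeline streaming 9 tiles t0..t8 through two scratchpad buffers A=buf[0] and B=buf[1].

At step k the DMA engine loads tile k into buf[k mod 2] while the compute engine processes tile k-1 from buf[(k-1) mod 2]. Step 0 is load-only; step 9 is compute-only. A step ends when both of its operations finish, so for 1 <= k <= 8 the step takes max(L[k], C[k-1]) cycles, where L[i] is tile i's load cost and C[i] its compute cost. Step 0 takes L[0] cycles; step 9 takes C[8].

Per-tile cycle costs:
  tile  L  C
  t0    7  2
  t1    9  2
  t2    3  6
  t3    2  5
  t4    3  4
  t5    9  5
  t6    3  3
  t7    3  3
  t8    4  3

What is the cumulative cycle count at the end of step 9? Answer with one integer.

end_cycle[9] = 54

[0] DMA t0→A (7c) ∥ CU idle ⇒ 7c, clock 7
[1] DMA t1→B (9c) ∥ CU A:t0 (2c) ⇒ 9c, clock 16
[2] DMA t2→A (3c) ∥ CU B:t1 (2c) ⇒ 3c, clock 19
[3] DMA t3→B (2c) ∥ CU A:t2 (6c) ⇒ 6c, clock 25
[4] DMA t4→A (3c) ∥ CU B:t3 (5c) ⇒ 5c, clock 30
[5] DMA t5→B (9c) ∥ CU A:t4 (4c) ⇒ 9c, clock 39
[6] DMA t6→A (3c) ∥ CU B:t5 (5c) ⇒ 5c, clock 44
[7] DMA t7→B (3c) ∥ CU A:t6 (3c) ⇒ 3c, clock 47
[8] DMA t8→A (4c) ∥ CU B:t7 (3c) ⇒ 4c, clock 51
[9] DMA idle ∥ CU A:t8 (3c) ⇒ 3c, clock 54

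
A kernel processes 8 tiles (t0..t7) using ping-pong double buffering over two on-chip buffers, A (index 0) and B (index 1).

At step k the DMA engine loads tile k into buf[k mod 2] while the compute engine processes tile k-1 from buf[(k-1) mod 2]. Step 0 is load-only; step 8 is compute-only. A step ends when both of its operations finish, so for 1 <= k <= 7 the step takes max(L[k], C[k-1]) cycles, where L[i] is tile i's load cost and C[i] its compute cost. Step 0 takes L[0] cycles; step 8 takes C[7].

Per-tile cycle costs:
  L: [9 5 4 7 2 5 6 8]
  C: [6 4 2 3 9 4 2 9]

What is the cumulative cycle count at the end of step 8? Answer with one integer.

end_cycle[8] = 61

  0. 9=9c; end=9; A:t0 B:-
  1. max(5,6)=6c; end=15; A:t0 B:t1
  2. max(4,4)=4c; end=19; A:t2 B:t1
  3. max(7,2)=7c; end=26; A:t2 B:t3
  4. max(2,3)=3c; end=29; A:t4 B:t3
  5. max(5,9)=9c; end=38; A:t4 B:t5
  6. max(6,4)=6c; end=44; A:t6 B:t5
  7. max(8,2)=8c; end=52; A:t6 B:t7
  8. 9=9c; end=61; A:t6 B:t7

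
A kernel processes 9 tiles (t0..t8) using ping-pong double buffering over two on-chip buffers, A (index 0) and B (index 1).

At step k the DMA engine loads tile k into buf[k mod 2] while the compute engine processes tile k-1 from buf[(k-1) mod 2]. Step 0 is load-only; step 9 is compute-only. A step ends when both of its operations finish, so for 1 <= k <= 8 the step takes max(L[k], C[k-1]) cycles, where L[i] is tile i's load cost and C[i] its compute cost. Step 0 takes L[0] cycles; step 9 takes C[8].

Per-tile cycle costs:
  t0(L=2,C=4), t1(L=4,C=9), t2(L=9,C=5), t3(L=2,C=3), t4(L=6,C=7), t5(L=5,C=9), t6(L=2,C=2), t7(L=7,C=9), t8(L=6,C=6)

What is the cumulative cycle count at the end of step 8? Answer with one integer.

step 0: L[0]=2 → dur=2, Σ=2 | A=load:t0 B=idle [load-only]
step 1: L[1]=4 C[0]=4 → dur=4, Σ=6 | A=compute:t0 B=load:t1 [tied]
step 2: L[2]=9 C[1]=9 → dur=9, Σ=15 | A=load:t2 B=compute:t1 [tied]
step 3: L[3]=2 C[2]=5 → dur=5, Σ=20 | A=compute:t2 B=load:t3 [compute-bound]
step 4: L[4]=6 C[3]=3 → dur=6, Σ=26 | A=load:t4 B=compute:t3 [load-bound]
step 5: L[5]=5 C[4]=7 → dur=7, Σ=33 | A=compute:t4 B=load:t5 [compute-bound]
step 6: L[6]=2 C[5]=9 → dur=9, Σ=42 | A=load:t6 B=compute:t5 [compute-bound]
step 7: L[7]=7 C[6]=2 → dur=7, Σ=49 | A=compute:t6 B=load:t7 [load-bound]
step 8: L[8]=6 C[7]=9 → dur=9, Σ=58 | A=load:t8 B=compute:t7 [compute-bound]
step 9: C[8]=6 → dur=6, Σ=64 | A=compute:t8 B=idle [compute-only]

end_cycle[8] = 58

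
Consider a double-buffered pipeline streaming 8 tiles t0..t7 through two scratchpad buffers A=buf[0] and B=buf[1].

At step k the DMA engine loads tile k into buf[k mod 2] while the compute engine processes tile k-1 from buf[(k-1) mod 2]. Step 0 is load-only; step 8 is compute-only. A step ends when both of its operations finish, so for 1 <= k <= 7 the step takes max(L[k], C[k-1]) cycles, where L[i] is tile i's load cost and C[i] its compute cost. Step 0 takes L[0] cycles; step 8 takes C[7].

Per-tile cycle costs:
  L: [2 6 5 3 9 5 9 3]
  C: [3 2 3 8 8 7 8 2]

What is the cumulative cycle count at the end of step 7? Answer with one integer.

end_cycle[7] = 50

k=0 load=t0/2c comp=- wait=2 total=2
k=1 load=t1/6c comp=t0/3c wait=6 total=8
k=2 load=t2/5c comp=t1/2c wait=5 total=13
k=3 load=t3/3c comp=t2/3c wait=3 total=16
k=4 load=t4/9c comp=t3/8c wait=9 total=25
k=5 load=t5/5c comp=t4/8c wait=8 total=33
k=6 load=t6/9c comp=t5/7c wait=9 total=42
k=7 load=t7/3c comp=t6/8c wait=8 total=50
k=8 load=- comp=t7/2c wait=2 total=52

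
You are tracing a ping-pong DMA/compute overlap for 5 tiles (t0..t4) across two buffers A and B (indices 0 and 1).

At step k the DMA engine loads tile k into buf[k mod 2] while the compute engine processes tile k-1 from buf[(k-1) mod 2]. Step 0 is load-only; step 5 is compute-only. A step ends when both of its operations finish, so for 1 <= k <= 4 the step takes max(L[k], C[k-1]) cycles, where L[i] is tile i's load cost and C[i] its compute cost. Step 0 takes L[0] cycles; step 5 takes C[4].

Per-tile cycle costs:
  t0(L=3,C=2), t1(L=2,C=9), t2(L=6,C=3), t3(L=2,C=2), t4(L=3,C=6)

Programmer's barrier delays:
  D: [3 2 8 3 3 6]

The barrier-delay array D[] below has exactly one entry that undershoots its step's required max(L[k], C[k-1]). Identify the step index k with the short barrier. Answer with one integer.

hazard at step 2

step 0: need L[0]=3 = 3; D[0]=3 ok
step 1: need max(L[1]=2,C[0]=2) = 2; D[1]=2 ok
step 2: need max(L[2]=6,C[1]=9) = 9; D[2]=8 SHORT
step 3: need max(L[3]=2,C[2]=3) = 3; D[3]=3 ok
step 4: need max(L[4]=3,C[3]=2) = 3; D[4]=3 ok
step 5: need C[4]=6 = 6; D[5]=6 ok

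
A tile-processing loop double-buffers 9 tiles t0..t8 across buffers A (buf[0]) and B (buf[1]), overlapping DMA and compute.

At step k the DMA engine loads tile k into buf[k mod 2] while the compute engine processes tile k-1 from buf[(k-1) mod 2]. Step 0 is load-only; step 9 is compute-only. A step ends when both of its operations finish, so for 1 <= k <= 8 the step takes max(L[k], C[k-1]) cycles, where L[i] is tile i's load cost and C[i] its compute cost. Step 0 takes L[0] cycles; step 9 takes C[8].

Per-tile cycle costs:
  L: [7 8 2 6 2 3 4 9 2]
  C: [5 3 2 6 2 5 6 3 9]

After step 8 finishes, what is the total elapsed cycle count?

end_cycle[8] = 50

  0. 7=7c; end=7; A:t0 B:-
  1. max(8,5)=8c; end=15; A:t0 B:t1
  2. max(2,3)=3c; end=18; A:t2 B:t1
  3. max(6,2)=6c; end=24; A:t2 B:t3
  4. max(2,6)=6c; end=30; A:t4 B:t3
  5. max(3,2)=3c; end=33; A:t4 B:t5
  6. max(4,5)=5c; end=38; A:t6 B:t5
  7. max(9,6)=9c; end=47; A:t6 B:t7
  8. max(2,3)=3c; end=50; A:t8 B:t7
  9. 9=9c; end=59; A:t8 B:t7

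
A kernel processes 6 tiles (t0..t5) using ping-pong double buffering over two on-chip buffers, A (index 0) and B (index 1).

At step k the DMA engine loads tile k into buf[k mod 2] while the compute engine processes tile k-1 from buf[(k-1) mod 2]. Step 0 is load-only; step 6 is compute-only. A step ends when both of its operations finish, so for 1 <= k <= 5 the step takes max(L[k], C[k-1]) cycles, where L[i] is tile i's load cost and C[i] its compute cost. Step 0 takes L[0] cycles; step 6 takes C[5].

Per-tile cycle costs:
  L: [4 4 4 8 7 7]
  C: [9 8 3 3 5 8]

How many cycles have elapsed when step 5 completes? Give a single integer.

k=0 load=t0/4c comp=- wait=4 total=4
k=1 load=t1/4c comp=t0/9c wait=9 total=13
k=2 load=t2/4c comp=t1/8c wait=8 total=21
k=3 load=t3/8c comp=t2/3c wait=8 total=29
k=4 load=t4/7c comp=t3/3c wait=7 total=36
k=5 load=t5/7c comp=t4/5c wait=7 total=43
k=6 load=- comp=t5/8c wait=8 total=51

end_cycle[5] = 43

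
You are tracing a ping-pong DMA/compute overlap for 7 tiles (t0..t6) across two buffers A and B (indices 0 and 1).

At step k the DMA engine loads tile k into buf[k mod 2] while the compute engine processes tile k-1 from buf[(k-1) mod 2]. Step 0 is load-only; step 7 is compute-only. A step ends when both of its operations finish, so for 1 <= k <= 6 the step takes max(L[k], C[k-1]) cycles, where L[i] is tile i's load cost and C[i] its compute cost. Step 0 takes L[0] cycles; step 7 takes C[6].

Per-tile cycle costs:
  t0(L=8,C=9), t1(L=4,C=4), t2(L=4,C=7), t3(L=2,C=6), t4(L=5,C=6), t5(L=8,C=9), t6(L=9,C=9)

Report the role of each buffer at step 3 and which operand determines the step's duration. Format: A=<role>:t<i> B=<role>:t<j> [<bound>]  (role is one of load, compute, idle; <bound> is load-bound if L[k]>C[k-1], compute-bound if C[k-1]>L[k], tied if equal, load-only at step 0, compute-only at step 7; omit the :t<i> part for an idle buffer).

k=0 load=t0/8c comp=- wait=8 total=8
k=1 load=t1/4c comp=t0/9c wait=9 total=17
k=2 load=t2/4c comp=t1/4c wait=4 total=21
k=3 load=t3/2c comp=t2/7c wait=7 total=28
k=4 load=t4/5c comp=t3/6c wait=6 total=34
k=5 load=t5/8c comp=t4/6c wait=8 total=42
k=6 load=t6/9c comp=t5/9c wait=9 total=51
k=7 load=- comp=t6/9c wait=9 total=60

step 3: A=compute:t2 B=load:t3 [compute-bound]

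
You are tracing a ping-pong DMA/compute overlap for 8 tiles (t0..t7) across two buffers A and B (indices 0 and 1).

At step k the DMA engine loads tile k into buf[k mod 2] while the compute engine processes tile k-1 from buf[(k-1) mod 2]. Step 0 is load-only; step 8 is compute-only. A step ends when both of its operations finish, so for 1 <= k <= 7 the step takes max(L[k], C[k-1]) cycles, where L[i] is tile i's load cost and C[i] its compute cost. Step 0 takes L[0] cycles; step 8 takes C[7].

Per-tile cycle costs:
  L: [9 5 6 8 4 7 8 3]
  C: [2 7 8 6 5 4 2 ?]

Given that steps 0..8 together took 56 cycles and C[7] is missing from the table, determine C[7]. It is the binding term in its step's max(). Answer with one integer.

C[7] = 3

step 0 | dur = L[0]=9 = 9
step 1 | dur = max(L[1]=5, C[0]=2) = 5
step 2 | dur = max(L[2]=6, C[1]=7) = 7
step 3 | dur = max(L[3]=8, C[2]=8) = 8
step 4 | dur = max(L[4]=4, C[3]=6) = 6
step 5 | dur = max(L[5]=7, C[4]=5) = 7
step 6 | dur = max(L[6]=8, C[5]=4) = 8
step 7 | dur = max(L[7]=3, C[6]=2) = 3
step 8 | dur = C[7]=? = C[7]  (unknown; binding)
sum of known step durations = 53
dur[8] = total - known = 56 - 53 = 3
C[7] is the binding max in step 8, so C[7] = dur[8] = 3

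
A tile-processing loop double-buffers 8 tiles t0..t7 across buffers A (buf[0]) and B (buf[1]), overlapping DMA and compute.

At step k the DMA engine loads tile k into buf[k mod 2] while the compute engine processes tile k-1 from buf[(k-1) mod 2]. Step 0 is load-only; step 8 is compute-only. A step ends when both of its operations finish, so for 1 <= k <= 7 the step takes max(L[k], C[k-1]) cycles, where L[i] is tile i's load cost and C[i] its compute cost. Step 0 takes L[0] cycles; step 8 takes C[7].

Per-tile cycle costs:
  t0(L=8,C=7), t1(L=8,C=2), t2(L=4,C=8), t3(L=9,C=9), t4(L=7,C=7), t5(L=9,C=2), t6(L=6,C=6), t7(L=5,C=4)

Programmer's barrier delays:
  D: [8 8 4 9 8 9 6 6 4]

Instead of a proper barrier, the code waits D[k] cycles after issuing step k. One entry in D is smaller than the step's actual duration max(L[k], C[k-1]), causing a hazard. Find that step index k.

hazard at step 4

k=0 barrier L[0]=8→8c, D[0]=8 ok
k=1 barrier max(L[1]=8,C[0]=7)→8c, D[1]=8 ok
k=2 barrier max(L[2]=4,C[1]=2)→4c, D[2]=4 ok
k=3 barrier max(L[3]=9,C[2]=8)→9c, D[3]=9 ok
k=4 barrier max(L[4]=7,C[3]=9)→9c, D[4]=8 SHORT
k=5 barrier max(L[5]=9,C[4]=7)→9c, D[5]=9 ok
k=6 barrier max(L[6]=6,C[5]=2)→6c, D[6]=6 ok
k=7 barrier max(L[7]=5,C[6]=6)→6c, D[7]=6 ok
k=8 barrier C[7]=4→4c, D[8]=4 ok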